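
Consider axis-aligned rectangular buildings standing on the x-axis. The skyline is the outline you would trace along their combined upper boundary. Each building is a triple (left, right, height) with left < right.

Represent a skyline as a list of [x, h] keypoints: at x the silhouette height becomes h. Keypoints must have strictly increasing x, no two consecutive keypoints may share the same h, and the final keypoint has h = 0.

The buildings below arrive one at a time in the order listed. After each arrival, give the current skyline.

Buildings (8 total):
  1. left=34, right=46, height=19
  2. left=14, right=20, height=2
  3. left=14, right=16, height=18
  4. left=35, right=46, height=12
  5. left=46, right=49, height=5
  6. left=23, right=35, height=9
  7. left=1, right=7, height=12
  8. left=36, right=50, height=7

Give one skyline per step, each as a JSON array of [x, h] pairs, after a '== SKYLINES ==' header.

== SKYLINES ==
[[34,19],[46,0]]
[[14,2],[20,0],[34,19],[46,0]]
[[14,18],[16,2],[20,0],[34,19],[46,0]]
[[14,18],[16,2],[20,0],[34,19],[46,0]]
[[14,18],[16,2],[20,0],[34,19],[46,5],[49,0]]
[[14,18],[16,2],[20,0],[23,9],[34,19],[46,5],[49,0]]
[[1,12],[7,0],[14,18],[16,2],[20,0],[23,9],[34,19],[46,5],[49,0]]
[[1,12],[7,0],[14,18],[16,2],[20,0],[23,9],[34,19],[46,7],[50,0]]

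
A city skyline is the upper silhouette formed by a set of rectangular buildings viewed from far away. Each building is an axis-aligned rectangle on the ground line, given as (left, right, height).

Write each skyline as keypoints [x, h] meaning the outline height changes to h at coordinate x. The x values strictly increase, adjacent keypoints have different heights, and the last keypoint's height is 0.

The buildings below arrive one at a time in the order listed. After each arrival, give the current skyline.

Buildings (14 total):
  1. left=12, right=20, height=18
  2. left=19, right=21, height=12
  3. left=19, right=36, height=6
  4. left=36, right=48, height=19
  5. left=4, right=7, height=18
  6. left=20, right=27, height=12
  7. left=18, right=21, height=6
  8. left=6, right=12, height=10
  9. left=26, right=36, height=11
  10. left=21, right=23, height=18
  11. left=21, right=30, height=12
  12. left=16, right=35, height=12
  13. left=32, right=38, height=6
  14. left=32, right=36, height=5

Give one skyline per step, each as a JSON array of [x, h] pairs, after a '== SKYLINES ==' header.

== SKYLINES ==
[[12,18],[20,0]]
[[12,18],[20,12],[21,0]]
[[12,18],[20,12],[21,6],[36,0]]
[[12,18],[20,12],[21,6],[36,19],[48,0]]
[[4,18],[7,0],[12,18],[20,12],[21,6],[36,19],[48,0]]
[[4,18],[7,0],[12,18],[20,12],[27,6],[36,19],[48,0]]
[[4,18],[7,0],[12,18],[20,12],[27,6],[36,19],[48,0]]
[[4,18],[7,10],[12,18],[20,12],[27,6],[36,19],[48,0]]
[[4,18],[7,10],[12,18],[20,12],[27,11],[36,19],[48,0]]
[[4,18],[7,10],[12,18],[20,12],[21,18],[23,12],[27,11],[36,19],[48,0]]
[[4,18],[7,10],[12,18],[20,12],[21,18],[23,12],[30,11],[36,19],[48,0]]
[[4,18],[7,10],[12,18],[20,12],[21,18],[23,12],[35,11],[36,19],[48,0]]
[[4,18],[7,10],[12,18],[20,12],[21,18],[23,12],[35,11],[36,19],[48,0]]
[[4,18],[7,10],[12,18],[20,12],[21,18],[23,12],[35,11],[36,19],[48,0]]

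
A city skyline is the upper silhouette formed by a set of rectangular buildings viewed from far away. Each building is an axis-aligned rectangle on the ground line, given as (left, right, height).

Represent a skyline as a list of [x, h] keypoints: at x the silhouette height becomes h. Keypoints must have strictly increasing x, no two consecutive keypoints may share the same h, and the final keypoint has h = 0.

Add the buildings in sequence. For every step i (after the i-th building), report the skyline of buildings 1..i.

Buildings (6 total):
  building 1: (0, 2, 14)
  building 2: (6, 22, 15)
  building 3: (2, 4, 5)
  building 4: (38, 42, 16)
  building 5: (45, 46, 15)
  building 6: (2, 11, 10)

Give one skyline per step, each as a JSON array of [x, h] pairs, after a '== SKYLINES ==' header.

== SKYLINES ==
[[0,14],[2,0]]
[[0,14],[2,0],[6,15],[22,0]]
[[0,14],[2,5],[4,0],[6,15],[22,0]]
[[0,14],[2,5],[4,0],[6,15],[22,0],[38,16],[42,0]]
[[0,14],[2,5],[4,0],[6,15],[22,0],[38,16],[42,0],[45,15],[46,0]]
[[0,14],[2,10],[6,15],[22,0],[38,16],[42,0],[45,15],[46,0]]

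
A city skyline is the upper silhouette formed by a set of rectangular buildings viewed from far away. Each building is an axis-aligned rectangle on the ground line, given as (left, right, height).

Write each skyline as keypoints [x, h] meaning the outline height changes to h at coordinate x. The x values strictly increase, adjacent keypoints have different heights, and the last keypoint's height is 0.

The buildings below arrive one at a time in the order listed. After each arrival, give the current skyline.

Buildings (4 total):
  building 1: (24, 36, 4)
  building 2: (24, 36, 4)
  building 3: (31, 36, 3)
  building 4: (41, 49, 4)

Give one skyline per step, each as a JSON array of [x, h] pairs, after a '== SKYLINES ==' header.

== SKYLINES ==
[[24,4],[36,0]]
[[24,4],[36,0]]
[[24,4],[36,0]]
[[24,4],[36,0],[41,4],[49,0]]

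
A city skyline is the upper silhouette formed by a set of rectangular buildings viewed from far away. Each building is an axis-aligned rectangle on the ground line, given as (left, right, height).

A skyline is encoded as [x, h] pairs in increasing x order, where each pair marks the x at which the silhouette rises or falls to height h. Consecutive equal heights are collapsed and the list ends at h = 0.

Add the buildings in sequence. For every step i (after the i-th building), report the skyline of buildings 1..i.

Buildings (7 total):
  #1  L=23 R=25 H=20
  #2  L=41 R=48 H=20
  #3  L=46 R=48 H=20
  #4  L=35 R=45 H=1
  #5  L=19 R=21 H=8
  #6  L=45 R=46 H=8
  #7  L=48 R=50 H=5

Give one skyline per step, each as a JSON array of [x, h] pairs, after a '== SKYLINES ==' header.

== SKYLINES ==
[[23,20],[25,0]]
[[23,20],[25,0],[41,20],[48,0]]
[[23,20],[25,0],[41,20],[48,0]]
[[23,20],[25,0],[35,1],[41,20],[48,0]]
[[19,8],[21,0],[23,20],[25,0],[35,1],[41,20],[48,0]]
[[19,8],[21,0],[23,20],[25,0],[35,1],[41,20],[48,0]]
[[19,8],[21,0],[23,20],[25,0],[35,1],[41,20],[48,5],[50,0]]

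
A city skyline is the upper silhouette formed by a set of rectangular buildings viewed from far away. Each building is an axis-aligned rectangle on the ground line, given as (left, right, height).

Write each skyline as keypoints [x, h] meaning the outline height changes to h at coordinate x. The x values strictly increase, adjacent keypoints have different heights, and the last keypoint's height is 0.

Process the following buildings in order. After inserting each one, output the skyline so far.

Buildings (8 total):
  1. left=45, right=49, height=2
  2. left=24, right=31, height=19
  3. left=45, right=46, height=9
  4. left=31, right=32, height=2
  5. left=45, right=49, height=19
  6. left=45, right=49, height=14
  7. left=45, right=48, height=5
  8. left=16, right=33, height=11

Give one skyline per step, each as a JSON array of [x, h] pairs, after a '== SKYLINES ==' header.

== SKYLINES ==
[[45,2],[49,0]]
[[24,19],[31,0],[45,2],[49,0]]
[[24,19],[31,0],[45,9],[46,2],[49,0]]
[[24,19],[31,2],[32,0],[45,9],[46,2],[49,0]]
[[24,19],[31,2],[32,0],[45,19],[49,0]]
[[24,19],[31,2],[32,0],[45,19],[49,0]]
[[24,19],[31,2],[32,0],[45,19],[49,0]]
[[16,11],[24,19],[31,11],[33,0],[45,19],[49,0]]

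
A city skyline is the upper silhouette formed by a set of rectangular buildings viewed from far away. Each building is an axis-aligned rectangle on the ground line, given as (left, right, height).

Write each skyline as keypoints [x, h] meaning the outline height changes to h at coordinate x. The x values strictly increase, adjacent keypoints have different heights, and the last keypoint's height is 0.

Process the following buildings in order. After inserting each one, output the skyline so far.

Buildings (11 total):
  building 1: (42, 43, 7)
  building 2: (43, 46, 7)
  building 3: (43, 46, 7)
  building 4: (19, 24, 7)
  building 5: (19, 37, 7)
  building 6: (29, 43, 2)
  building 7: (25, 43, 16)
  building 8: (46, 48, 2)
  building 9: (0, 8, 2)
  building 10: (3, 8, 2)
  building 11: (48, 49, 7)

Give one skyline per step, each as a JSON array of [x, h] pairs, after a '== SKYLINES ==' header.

== SKYLINES ==
[[42,7],[43,0]]
[[42,7],[46,0]]
[[42,7],[46,0]]
[[19,7],[24,0],[42,7],[46,0]]
[[19,7],[37,0],[42,7],[46,0]]
[[19,7],[37,2],[42,7],[46,0]]
[[19,7],[25,16],[43,7],[46,0]]
[[19,7],[25,16],[43,7],[46,2],[48,0]]
[[0,2],[8,0],[19,7],[25,16],[43,7],[46,2],[48,0]]
[[0,2],[8,0],[19,7],[25,16],[43,7],[46,2],[48,0]]
[[0,2],[8,0],[19,7],[25,16],[43,7],[46,2],[48,7],[49,0]]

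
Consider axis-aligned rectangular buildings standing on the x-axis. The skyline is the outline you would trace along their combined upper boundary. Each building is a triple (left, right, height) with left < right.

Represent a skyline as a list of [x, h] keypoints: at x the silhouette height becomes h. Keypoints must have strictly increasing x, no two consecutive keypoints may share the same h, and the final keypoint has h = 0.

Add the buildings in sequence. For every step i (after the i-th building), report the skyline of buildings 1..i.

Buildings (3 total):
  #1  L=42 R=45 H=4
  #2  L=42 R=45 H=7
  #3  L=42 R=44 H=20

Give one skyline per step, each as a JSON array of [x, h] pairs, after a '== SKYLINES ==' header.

== SKYLINES ==
[[42,4],[45,0]]
[[42,7],[45,0]]
[[42,20],[44,7],[45,0]]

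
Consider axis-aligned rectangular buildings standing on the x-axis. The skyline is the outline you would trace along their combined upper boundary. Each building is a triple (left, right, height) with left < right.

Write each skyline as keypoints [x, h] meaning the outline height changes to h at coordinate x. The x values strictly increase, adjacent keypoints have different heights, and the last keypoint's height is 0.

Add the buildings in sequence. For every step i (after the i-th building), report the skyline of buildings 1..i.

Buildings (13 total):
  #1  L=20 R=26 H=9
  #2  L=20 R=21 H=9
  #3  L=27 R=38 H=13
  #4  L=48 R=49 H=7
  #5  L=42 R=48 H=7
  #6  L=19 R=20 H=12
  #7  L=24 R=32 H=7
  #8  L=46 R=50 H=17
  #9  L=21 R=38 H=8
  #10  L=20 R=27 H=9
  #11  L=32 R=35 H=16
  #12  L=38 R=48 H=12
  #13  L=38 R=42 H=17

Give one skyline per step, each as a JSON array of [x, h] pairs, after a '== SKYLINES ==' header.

== SKYLINES ==
[[20,9],[26,0]]
[[20,9],[26,0]]
[[20,9],[26,0],[27,13],[38,0]]
[[20,9],[26,0],[27,13],[38,0],[48,7],[49,0]]
[[20,9],[26,0],[27,13],[38,0],[42,7],[49,0]]
[[19,12],[20,9],[26,0],[27,13],[38,0],[42,7],[49,0]]
[[19,12],[20,9],[26,7],[27,13],[38,0],[42,7],[49,0]]
[[19,12],[20,9],[26,7],[27,13],[38,0],[42,7],[46,17],[50,0]]
[[19,12],[20,9],[26,8],[27,13],[38,0],[42,7],[46,17],[50,0]]
[[19,12],[20,9],[27,13],[38,0],[42,7],[46,17],[50,0]]
[[19,12],[20,9],[27,13],[32,16],[35,13],[38,0],[42,7],[46,17],[50,0]]
[[19,12],[20,9],[27,13],[32,16],[35,13],[38,12],[46,17],[50,0]]
[[19,12],[20,9],[27,13],[32,16],[35,13],[38,17],[42,12],[46,17],[50,0]]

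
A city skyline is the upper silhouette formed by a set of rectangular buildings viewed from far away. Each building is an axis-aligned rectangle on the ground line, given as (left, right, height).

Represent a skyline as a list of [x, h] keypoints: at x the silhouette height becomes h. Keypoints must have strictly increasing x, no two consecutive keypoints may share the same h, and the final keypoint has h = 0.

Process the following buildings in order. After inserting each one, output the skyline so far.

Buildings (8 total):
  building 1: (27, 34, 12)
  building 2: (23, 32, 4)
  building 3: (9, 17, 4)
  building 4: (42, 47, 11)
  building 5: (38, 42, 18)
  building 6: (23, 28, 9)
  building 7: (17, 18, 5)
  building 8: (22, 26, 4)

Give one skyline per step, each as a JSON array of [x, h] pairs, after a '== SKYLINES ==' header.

== SKYLINES ==
[[27,12],[34,0]]
[[23,4],[27,12],[34,0]]
[[9,4],[17,0],[23,4],[27,12],[34,0]]
[[9,4],[17,0],[23,4],[27,12],[34,0],[42,11],[47,0]]
[[9,4],[17,0],[23,4],[27,12],[34,0],[38,18],[42,11],[47,0]]
[[9,4],[17,0],[23,9],[27,12],[34,0],[38,18],[42,11],[47,0]]
[[9,4],[17,5],[18,0],[23,9],[27,12],[34,0],[38,18],[42,11],[47,0]]
[[9,4],[17,5],[18,0],[22,4],[23,9],[27,12],[34,0],[38,18],[42,11],[47,0]]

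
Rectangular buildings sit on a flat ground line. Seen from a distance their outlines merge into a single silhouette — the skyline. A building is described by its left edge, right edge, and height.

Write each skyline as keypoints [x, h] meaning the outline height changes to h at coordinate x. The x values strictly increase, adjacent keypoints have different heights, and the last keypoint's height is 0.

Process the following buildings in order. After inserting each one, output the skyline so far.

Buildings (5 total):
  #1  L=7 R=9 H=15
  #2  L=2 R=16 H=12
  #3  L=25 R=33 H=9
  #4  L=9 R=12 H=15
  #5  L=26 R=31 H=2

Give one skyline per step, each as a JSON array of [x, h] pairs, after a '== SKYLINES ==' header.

== SKYLINES ==
[[7,15],[9,0]]
[[2,12],[7,15],[9,12],[16,0]]
[[2,12],[7,15],[9,12],[16,0],[25,9],[33,0]]
[[2,12],[7,15],[12,12],[16,0],[25,9],[33,0]]
[[2,12],[7,15],[12,12],[16,0],[25,9],[33,0]]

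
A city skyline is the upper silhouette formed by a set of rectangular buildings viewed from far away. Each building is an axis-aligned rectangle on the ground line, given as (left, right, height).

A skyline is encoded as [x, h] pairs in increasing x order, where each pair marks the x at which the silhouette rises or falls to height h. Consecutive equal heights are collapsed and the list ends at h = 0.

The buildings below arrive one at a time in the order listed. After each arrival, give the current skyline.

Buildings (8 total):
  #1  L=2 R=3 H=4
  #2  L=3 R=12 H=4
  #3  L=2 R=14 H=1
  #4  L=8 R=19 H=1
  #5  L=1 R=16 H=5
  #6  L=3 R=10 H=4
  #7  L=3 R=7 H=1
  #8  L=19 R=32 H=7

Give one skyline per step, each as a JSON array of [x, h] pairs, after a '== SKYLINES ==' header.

== SKYLINES ==
[[2,4],[3,0]]
[[2,4],[12,0]]
[[2,4],[12,1],[14,0]]
[[2,4],[12,1],[19,0]]
[[1,5],[16,1],[19,0]]
[[1,5],[16,1],[19,0]]
[[1,5],[16,1],[19,0]]
[[1,5],[16,1],[19,7],[32,0]]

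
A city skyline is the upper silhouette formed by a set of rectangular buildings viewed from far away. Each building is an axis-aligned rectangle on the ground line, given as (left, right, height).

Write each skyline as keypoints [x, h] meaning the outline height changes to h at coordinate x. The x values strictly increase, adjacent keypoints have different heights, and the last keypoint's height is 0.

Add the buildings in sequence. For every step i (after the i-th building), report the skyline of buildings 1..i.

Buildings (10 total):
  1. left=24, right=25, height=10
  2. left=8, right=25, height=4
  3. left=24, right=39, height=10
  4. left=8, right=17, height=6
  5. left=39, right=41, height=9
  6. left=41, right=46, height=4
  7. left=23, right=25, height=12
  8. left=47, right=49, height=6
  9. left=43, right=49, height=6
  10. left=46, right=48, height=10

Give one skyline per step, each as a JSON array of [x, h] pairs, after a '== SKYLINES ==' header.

== SKYLINES ==
[[24,10],[25,0]]
[[8,4],[24,10],[25,0]]
[[8,4],[24,10],[39,0]]
[[8,6],[17,4],[24,10],[39,0]]
[[8,6],[17,4],[24,10],[39,9],[41,0]]
[[8,6],[17,4],[24,10],[39,9],[41,4],[46,0]]
[[8,6],[17,4],[23,12],[25,10],[39,9],[41,4],[46,0]]
[[8,6],[17,4],[23,12],[25,10],[39,9],[41,4],[46,0],[47,6],[49,0]]
[[8,6],[17,4],[23,12],[25,10],[39,9],[41,4],[43,6],[49,0]]
[[8,6],[17,4],[23,12],[25,10],[39,9],[41,4],[43,6],[46,10],[48,6],[49,0]]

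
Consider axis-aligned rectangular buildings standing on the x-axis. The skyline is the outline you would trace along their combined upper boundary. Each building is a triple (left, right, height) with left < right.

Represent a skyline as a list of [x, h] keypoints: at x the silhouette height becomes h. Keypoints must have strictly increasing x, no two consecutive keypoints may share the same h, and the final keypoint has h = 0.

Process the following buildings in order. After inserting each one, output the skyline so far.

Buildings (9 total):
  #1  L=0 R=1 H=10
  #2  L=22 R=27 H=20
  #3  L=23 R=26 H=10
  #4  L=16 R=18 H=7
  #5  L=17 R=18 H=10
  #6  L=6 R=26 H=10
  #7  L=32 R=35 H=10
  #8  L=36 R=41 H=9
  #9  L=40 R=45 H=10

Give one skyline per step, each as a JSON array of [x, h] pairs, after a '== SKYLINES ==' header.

== SKYLINES ==
[[0,10],[1,0]]
[[0,10],[1,0],[22,20],[27,0]]
[[0,10],[1,0],[22,20],[27,0]]
[[0,10],[1,0],[16,7],[18,0],[22,20],[27,0]]
[[0,10],[1,0],[16,7],[17,10],[18,0],[22,20],[27,0]]
[[0,10],[1,0],[6,10],[22,20],[27,0]]
[[0,10],[1,0],[6,10],[22,20],[27,0],[32,10],[35,0]]
[[0,10],[1,0],[6,10],[22,20],[27,0],[32,10],[35,0],[36,9],[41,0]]
[[0,10],[1,0],[6,10],[22,20],[27,0],[32,10],[35,0],[36,9],[40,10],[45,0]]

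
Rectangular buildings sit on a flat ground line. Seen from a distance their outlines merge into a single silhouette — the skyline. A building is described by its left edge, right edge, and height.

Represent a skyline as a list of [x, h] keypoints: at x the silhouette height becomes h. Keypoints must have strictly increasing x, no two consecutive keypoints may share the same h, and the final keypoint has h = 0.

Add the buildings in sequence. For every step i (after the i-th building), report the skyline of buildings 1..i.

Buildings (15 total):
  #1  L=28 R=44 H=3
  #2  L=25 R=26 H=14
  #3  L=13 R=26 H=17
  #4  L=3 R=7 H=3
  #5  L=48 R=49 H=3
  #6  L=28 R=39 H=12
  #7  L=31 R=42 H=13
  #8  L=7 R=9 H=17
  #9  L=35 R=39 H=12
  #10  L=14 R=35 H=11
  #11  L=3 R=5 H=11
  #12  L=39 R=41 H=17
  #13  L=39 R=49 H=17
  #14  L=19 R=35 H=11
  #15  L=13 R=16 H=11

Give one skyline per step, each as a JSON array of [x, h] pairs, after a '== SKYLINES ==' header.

== SKYLINES ==
[[28,3],[44,0]]
[[25,14],[26,0],[28,3],[44,0]]
[[13,17],[26,0],[28,3],[44,0]]
[[3,3],[7,0],[13,17],[26,0],[28,3],[44,0]]
[[3,3],[7,0],[13,17],[26,0],[28,3],[44,0],[48,3],[49,0]]
[[3,3],[7,0],[13,17],[26,0],[28,12],[39,3],[44,0],[48,3],[49,0]]
[[3,3],[7,0],[13,17],[26,0],[28,12],[31,13],[42,3],[44,0],[48,3],[49,0]]
[[3,3],[7,17],[9,0],[13,17],[26,0],[28,12],[31,13],[42,3],[44,0],[48,3],[49,0]]
[[3,3],[7,17],[9,0],[13,17],[26,0],[28,12],[31,13],[42,3],[44,0],[48,3],[49,0]]
[[3,3],[7,17],[9,0],[13,17],[26,11],[28,12],[31,13],[42,3],[44,0],[48,3],[49,0]]
[[3,11],[5,3],[7,17],[9,0],[13,17],[26,11],[28,12],[31,13],[42,3],[44,0],[48,3],[49,0]]
[[3,11],[5,3],[7,17],[9,0],[13,17],[26,11],[28,12],[31,13],[39,17],[41,13],[42,3],[44,0],[48,3],[49,0]]
[[3,11],[5,3],[7,17],[9,0],[13,17],[26,11],[28,12],[31,13],[39,17],[49,0]]
[[3,11],[5,3],[7,17],[9,0],[13,17],[26,11],[28,12],[31,13],[39,17],[49,0]]
[[3,11],[5,3],[7,17],[9,0],[13,17],[26,11],[28,12],[31,13],[39,17],[49,0]]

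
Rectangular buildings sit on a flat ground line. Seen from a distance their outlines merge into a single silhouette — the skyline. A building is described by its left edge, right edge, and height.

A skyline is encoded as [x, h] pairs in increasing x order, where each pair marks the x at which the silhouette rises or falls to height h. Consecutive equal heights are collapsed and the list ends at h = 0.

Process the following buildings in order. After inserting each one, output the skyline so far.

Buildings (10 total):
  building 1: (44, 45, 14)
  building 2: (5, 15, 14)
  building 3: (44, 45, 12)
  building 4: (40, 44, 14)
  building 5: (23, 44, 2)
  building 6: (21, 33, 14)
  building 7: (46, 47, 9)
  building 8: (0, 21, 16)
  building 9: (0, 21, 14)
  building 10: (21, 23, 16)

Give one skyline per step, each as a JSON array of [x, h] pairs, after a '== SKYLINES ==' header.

== SKYLINES ==
[[44,14],[45,0]]
[[5,14],[15,0],[44,14],[45,0]]
[[5,14],[15,0],[44,14],[45,0]]
[[5,14],[15,0],[40,14],[45,0]]
[[5,14],[15,0],[23,2],[40,14],[45,0]]
[[5,14],[15,0],[21,14],[33,2],[40,14],[45,0]]
[[5,14],[15,0],[21,14],[33,2],[40,14],[45,0],[46,9],[47,0]]
[[0,16],[21,14],[33,2],[40,14],[45,0],[46,9],[47,0]]
[[0,16],[21,14],[33,2],[40,14],[45,0],[46,9],[47,0]]
[[0,16],[23,14],[33,2],[40,14],[45,0],[46,9],[47,0]]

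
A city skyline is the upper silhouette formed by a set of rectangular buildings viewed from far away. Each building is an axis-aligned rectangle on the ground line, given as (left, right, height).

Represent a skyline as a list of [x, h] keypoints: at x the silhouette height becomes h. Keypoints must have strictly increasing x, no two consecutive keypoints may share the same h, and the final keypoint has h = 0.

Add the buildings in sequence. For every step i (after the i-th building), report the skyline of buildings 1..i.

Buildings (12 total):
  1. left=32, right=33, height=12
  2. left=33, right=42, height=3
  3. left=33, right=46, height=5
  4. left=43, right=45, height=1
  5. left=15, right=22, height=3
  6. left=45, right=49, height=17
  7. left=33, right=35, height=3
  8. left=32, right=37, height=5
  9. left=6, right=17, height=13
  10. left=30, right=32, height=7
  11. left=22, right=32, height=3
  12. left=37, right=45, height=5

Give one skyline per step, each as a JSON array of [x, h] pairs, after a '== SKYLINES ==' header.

== SKYLINES ==
[[32,12],[33,0]]
[[32,12],[33,3],[42,0]]
[[32,12],[33,5],[46,0]]
[[32,12],[33,5],[46,0]]
[[15,3],[22,0],[32,12],[33,5],[46,0]]
[[15,3],[22,0],[32,12],[33,5],[45,17],[49,0]]
[[15,3],[22,0],[32,12],[33,5],[45,17],[49,0]]
[[15,3],[22,0],[32,12],[33,5],[45,17],[49,0]]
[[6,13],[17,3],[22,0],[32,12],[33,5],[45,17],[49,0]]
[[6,13],[17,3],[22,0],[30,7],[32,12],[33,5],[45,17],[49,0]]
[[6,13],[17,3],[30,7],[32,12],[33,5],[45,17],[49,0]]
[[6,13],[17,3],[30,7],[32,12],[33,5],[45,17],[49,0]]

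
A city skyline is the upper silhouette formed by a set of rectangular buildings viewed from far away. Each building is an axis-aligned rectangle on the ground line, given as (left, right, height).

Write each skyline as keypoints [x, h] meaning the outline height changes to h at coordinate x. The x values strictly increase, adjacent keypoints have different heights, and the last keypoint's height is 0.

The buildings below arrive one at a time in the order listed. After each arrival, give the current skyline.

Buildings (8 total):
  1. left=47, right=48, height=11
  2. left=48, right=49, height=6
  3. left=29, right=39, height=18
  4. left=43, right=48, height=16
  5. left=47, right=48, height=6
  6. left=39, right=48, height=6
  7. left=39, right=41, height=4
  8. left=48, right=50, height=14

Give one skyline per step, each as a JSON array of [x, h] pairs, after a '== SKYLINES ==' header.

== SKYLINES ==
[[47,11],[48,0]]
[[47,11],[48,6],[49,0]]
[[29,18],[39,0],[47,11],[48,6],[49,0]]
[[29,18],[39,0],[43,16],[48,6],[49,0]]
[[29,18],[39,0],[43,16],[48,6],[49,0]]
[[29,18],[39,6],[43,16],[48,6],[49,0]]
[[29,18],[39,6],[43,16],[48,6],[49,0]]
[[29,18],[39,6],[43,16],[48,14],[50,0]]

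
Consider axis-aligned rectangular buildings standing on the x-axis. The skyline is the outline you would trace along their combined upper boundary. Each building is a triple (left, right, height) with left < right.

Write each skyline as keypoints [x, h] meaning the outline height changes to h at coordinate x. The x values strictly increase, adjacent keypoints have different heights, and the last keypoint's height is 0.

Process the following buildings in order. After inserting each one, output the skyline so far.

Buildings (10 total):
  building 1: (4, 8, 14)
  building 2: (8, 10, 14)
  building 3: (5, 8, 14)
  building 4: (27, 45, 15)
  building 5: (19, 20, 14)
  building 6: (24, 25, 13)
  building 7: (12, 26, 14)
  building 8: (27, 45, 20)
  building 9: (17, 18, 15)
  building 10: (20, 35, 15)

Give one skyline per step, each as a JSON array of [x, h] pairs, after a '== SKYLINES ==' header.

== SKYLINES ==
[[4,14],[8,0]]
[[4,14],[10,0]]
[[4,14],[10,0]]
[[4,14],[10,0],[27,15],[45,0]]
[[4,14],[10,0],[19,14],[20,0],[27,15],[45,0]]
[[4,14],[10,0],[19,14],[20,0],[24,13],[25,0],[27,15],[45,0]]
[[4,14],[10,0],[12,14],[26,0],[27,15],[45,0]]
[[4,14],[10,0],[12,14],[26,0],[27,20],[45,0]]
[[4,14],[10,0],[12,14],[17,15],[18,14],[26,0],[27,20],[45,0]]
[[4,14],[10,0],[12,14],[17,15],[18,14],[20,15],[27,20],[45,0]]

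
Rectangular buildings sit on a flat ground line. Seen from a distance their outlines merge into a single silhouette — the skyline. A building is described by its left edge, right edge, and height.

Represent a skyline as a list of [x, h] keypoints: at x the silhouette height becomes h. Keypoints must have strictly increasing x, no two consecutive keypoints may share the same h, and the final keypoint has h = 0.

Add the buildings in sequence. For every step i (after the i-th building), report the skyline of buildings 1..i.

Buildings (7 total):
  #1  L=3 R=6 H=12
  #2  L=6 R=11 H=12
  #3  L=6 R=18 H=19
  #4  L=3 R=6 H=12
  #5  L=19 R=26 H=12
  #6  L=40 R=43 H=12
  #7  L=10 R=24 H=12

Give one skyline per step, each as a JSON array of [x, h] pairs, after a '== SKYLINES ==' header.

== SKYLINES ==
[[3,12],[6,0]]
[[3,12],[11,0]]
[[3,12],[6,19],[18,0]]
[[3,12],[6,19],[18,0]]
[[3,12],[6,19],[18,0],[19,12],[26,0]]
[[3,12],[6,19],[18,0],[19,12],[26,0],[40,12],[43,0]]
[[3,12],[6,19],[18,12],[26,0],[40,12],[43,0]]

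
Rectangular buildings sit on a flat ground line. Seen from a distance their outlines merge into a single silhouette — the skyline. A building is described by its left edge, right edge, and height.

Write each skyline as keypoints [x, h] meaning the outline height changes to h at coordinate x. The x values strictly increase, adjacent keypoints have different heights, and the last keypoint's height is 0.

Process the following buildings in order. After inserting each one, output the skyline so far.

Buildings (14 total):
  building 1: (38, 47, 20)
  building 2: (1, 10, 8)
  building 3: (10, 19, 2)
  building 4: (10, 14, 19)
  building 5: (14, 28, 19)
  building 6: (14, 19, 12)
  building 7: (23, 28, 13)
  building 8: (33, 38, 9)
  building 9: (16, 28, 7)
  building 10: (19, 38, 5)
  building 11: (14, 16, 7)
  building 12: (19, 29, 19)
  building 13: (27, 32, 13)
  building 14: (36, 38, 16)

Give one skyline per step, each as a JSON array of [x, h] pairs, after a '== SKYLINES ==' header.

== SKYLINES ==
[[38,20],[47,0]]
[[1,8],[10,0],[38,20],[47,0]]
[[1,8],[10,2],[19,0],[38,20],[47,0]]
[[1,8],[10,19],[14,2],[19,0],[38,20],[47,0]]
[[1,8],[10,19],[28,0],[38,20],[47,0]]
[[1,8],[10,19],[28,0],[38,20],[47,0]]
[[1,8],[10,19],[28,0],[38,20],[47,0]]
[[1,8],[10,19],[28,0],[33,9],[38,20],[47,0]]
[[1,8],[10,19],[28,0],[33,9],[38,20],[47,0]]
[[1,8],[10,19],[28,5],[33,9],[38,20],[47,0]]
[[1,8],[10,19],[28,5],[33,9],[38,20],[47,0]]
[[1,8],[10,19],[29,5],[33,9],[38,20],[47,0]]
[[1,8],[10,19],[29,13],[32,5],[33,9],[38,20],[47,0]]
[[1,8],[10,19],[29,13],[32,5],[33,9],[36,16],[38,20],[47,0]]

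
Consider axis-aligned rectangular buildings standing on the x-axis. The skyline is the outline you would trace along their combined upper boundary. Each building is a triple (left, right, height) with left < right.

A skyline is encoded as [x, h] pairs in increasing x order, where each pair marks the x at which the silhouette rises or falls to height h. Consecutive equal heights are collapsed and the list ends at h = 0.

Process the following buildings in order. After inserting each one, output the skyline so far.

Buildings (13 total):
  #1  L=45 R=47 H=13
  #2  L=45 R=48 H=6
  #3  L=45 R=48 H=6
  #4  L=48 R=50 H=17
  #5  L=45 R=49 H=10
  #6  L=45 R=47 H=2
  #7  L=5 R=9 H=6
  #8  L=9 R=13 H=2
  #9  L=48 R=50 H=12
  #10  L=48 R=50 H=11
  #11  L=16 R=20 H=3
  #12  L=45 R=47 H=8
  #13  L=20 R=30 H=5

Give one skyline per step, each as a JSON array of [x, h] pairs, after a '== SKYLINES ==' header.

== SKYLINES ==
[[45,13],[47,0]]
[[45,13],[47,6],[48,0]]
[[45,13],[47,6],[48,0]]
[[45,13],[47,6],[48,17],[50,0]]
[[45,13],[47,10],[48,17],[50,0]]
[[45,13],[47,10],[48,17],[50,0]]
[[5,6],[9,0],[45,13],[47,10],[48,17],[50,0]]
[[5,6],[9,2],[13,0],[45,13],[47,10],[48,17],[50,0]]
[[5,6],[9,2],[13,0],[45,13],[47,10],[48,17],[50,0]]
[[5,6],[9,2],[13,0],[45,13],[47,10],[48,17],[50,0]]
[[5,6],[9,2],[13,0],[16,3],[20,0],[45,13],[47,10],[48,17],[50,0]]
[[5,6],[9,2],[13,0],[16,3],[20,0],[45,13],[47,10],[48,17],[50,0]]
[[5,6],[9,2],[13,0],[16,3],[20,5],[30,0],[45,13],[47,10],[48,17],[50,0]]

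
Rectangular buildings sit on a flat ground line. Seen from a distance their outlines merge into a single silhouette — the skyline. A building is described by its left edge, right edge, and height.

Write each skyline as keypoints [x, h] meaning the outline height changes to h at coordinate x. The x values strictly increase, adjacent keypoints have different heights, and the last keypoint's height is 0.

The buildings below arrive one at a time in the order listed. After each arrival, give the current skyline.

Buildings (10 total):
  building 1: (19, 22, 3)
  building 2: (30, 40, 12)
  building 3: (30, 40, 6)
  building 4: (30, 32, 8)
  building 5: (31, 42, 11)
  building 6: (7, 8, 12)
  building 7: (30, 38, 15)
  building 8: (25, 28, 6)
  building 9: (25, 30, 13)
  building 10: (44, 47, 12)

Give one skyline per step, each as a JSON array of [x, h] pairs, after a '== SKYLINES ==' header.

== SKYLINES ==
[[19,3],[22,0]]
[[19,3],[22,0],[30,12],[40,0]]
[[19,3],[22,0],[30,12],[40,0]]
[[19,3],[22,0],[30,12],[40,0]]
[[19,3],[22,0],[30,12],[40,11],[42,0]]
[[7,12],[8,0],[19,3],[22,0],[30,12],[40,11],[42,0]]
[[7,12],[8,0],[19,3],[22,0],[30,15],[38,12],[40,11],[42,0]]
[[7,12],[8,0],[19,3],[22,0],[25,6],[28,0],[30,15],[38,12],[40,11],[42,0]]
[[7,12],[8,0],[19,3],[22,0],[25,13],[30,15],[38,12],[40,11],[42,0]]
[[7,12],[8,0],[19,3],[22,0],[25,13],[30,15],[38,12],[40,11],[42,0],[44,12],[47,0]]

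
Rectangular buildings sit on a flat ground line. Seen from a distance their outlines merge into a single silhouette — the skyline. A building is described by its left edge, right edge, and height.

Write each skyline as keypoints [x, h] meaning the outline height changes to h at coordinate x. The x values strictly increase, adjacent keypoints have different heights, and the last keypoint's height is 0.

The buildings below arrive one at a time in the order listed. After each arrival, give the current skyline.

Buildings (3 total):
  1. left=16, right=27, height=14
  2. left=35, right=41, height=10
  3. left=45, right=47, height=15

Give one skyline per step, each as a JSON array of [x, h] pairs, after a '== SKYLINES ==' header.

== SKYLINES ==
[[16,14],[27,0]]
[[16,14],[27,0],[35,10],[41,0]]
[[16,14],[27,0],[35,10],[41,0],[45,15],[47,0]]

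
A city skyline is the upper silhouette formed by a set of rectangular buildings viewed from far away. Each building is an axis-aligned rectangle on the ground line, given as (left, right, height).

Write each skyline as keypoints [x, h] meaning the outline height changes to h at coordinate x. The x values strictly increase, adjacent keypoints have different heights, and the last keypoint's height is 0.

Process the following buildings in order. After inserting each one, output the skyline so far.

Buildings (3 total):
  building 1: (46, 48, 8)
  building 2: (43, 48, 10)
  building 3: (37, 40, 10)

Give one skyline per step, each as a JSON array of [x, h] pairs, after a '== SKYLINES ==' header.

== SKYLINES ==
[[46,8],[48,0]]
[[43,10],[48,0]]
[[37,10],[40,0],[43,10],[48,0]]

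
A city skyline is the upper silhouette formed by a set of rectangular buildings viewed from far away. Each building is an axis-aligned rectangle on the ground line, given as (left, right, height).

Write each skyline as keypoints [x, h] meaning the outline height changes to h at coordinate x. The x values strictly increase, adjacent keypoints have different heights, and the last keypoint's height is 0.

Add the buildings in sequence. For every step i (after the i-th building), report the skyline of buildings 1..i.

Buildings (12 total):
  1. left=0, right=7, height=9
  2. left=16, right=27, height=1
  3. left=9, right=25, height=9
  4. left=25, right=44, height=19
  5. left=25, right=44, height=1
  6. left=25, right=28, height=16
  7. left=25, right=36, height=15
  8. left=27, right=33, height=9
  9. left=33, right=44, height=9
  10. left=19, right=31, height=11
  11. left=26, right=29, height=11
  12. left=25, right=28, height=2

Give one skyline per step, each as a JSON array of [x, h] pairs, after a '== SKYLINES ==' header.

== SKYLINES ==
[[0,9],[7,0]]
[[0,9],[7,0],[16,1],[27,0]]
[[0,9],[7,0],[9,9],[25,1],[27,0]]
[[0,9],[7,0],[9,9],[25,19],[44,0]]
[[0,9],[7,0],[9,9],[25,19],[44,0]]
[[0,9],[7,0],[9,9],[25,19],[44,0]]
[[0,9],[7,0],[9,9],[25,19],[44,0]]
[[0,9],[7,0],[9,9],[25,19],[44,0]]
[[0,9],[7,0],[9,9],[25,19],[44,0]]
[[0,9],[7,0],[9,9],[19,11],[25,19],[44,0]]
[[0,9],[7,0],[9,9],[19,11],[25,19],[44,0]]
[[0,9],[7,0],[9,9],[19,11],[25,19],[44,0]]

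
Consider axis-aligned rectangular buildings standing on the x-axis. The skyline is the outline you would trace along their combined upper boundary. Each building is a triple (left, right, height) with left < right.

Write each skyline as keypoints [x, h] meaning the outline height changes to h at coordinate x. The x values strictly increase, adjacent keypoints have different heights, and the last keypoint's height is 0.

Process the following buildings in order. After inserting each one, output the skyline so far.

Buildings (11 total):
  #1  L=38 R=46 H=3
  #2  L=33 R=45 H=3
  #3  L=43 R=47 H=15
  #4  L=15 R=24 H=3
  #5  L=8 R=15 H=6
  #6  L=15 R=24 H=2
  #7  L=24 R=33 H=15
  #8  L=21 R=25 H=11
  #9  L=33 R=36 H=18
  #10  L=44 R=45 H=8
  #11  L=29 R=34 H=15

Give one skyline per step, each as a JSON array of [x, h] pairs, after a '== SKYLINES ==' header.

== SKYLINES ==
[[38,3],[46,0]]
[[33,3],[46,0]]
[[33,3],[43,15],[47,0]]
[[15,3],[24,0],[33,3],[43,15],[47,0]]
[[8,6],[15,3],[24,0],[33,3],[43,15],[47,0]]
[[8,6],[15,3],[24,0],[33,3],[43,15],[47,0]]
[[8,6],[15,3],[24,15],[33,3],[43,15],[47,0]]
[[8,6],[15,3],[21,11],[24,15],[33,3],[43,15],[47,0]]
[[8,6],[15,3],[21,11],[24,15],[33,18],[36,3],[43,15],[47,0]]
[[8,6],[15,3],[21,11],[24,15],[33,18],[36,3],[43,15],[47,0]]
[[8,6],[15,3],[21,11],[24,15],[33,18],[36,3],[43,15],[47,0]]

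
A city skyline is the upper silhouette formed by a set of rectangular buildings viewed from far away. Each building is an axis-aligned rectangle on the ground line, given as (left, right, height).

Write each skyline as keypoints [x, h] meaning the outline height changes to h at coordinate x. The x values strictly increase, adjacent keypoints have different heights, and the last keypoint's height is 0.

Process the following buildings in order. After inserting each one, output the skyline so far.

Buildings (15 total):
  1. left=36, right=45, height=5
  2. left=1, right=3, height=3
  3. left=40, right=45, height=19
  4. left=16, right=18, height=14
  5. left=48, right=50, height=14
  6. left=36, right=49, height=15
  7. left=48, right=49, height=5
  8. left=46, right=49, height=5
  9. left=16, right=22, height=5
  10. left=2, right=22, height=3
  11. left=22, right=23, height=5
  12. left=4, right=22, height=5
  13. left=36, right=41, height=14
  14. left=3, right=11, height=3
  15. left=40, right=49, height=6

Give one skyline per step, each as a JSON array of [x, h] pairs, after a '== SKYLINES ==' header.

== SKYLINES ==
[[36,5],[45,0]]
[[1,3],[3,0],[36,5],[45,0]]
[[1,3],[3,0],[36,5],[40,19],[45,0]]
[[1,3],[3,0],[16,14],[18,0],[36,5],[40,19],[45,0]]
[[1,3],[3,0],[16,14],[18,0],[36,5],[40,19],[45,0],[48,14],[50,0]]
[[1,3],[3,0],[16,14],[18,0],[36,15],[40,19],[45,15],[49,14],[50,0]]
[[1,3],[3,0],[16,14],[18,0],[36,15],[40,19],[45,15],[49,14],[50,0]]
[[1,3],[3,0],[16,14],[18,0],[36,15],[40,19],[45,15],[49,14],[50,0]]
[[1,3],[3,0],[16,14],[18,5],[22,0],[36,15],[40,19],[45,15],[49,14],[50,0]]
[[1,3],[16,14],[18,5],[22,0],[36,15],[40,19],[45,15],[49,14],[50,0]]
[[1,3],[16,14],[18,5],[23,0],[36,15],[40,19],[45,15],[49,14],[50,0]]
[[1,3],[4,5],[16,14],[18,5],[23,0],[36,15],[40,19],[45,15],[49,14],[50,0]]
[[1,3],[4,5],[16,14],[18,5],[23,0],[36,15],[40,19],[45,15],[49,14],[50,0]]
[[1,3],[4,5],[16,14],[18,5],[23,0],[36,15],[40,19],[45,15],[49,14],[50,0]]
[[1,3],[4,5],[16,14],[18,5],[23,0],[36,15],[40,19],[45,15],[49,14],[50,0]]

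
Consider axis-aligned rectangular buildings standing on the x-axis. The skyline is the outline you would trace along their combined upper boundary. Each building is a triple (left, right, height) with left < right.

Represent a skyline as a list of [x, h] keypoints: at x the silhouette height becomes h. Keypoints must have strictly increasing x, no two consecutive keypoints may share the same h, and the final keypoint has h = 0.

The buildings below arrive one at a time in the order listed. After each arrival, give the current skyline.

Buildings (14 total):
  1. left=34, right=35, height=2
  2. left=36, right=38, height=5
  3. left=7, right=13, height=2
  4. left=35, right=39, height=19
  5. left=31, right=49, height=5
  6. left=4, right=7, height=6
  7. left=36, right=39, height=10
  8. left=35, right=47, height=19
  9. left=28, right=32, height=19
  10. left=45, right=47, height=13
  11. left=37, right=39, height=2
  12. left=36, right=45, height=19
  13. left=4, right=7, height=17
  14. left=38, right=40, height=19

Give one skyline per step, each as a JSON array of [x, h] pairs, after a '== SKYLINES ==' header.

== SKYLINES ==
[[34,2],[35,0]]
[[34,2],[35,0],[36,5],[38,0]]
[[7,2],[13,0],[34,2],[35,0],[36,5],[38,0]]
[[7,2],[13,0],[34,2],[35,19],[39,0]]
[[7,2],[13,0],[31,5],[35,19],[39,5],[49,0]]
[[4,6],[7,2],[13,0],[31,5],[35,19],[39,5],[49,0]]
[[4,6],[7,2],[13,0],[31,5],[35,19],[39,5],[49,0]]
[[4,6],[7,2],[13,0],[31,5],[35,19],[47,5],[49,0]]
[[4,6],[7,2],[13,0],[28,19],[32,5],[35,19],[47,5],[49,0]]
[[4,6],[7,2],[13,0],[28,19],[32,5],[35,19],[47,5],[49,0]]
[[4,6],[7,2],[13,0],[28,19],[32,5],[35,19],[47,5],[49,0]]
[[4,6],[7,2],[13,0],[28,19],[32,5],[35,19],[47,5],[49,0]]
[[4,17],[7,2],[13,0],[28,19],[32,5],[35,19],[47,5],[49,0]]
[[4,17],[7,2],[13,0],[28,19],[32,5],[35,19],[47,5],[49,0]]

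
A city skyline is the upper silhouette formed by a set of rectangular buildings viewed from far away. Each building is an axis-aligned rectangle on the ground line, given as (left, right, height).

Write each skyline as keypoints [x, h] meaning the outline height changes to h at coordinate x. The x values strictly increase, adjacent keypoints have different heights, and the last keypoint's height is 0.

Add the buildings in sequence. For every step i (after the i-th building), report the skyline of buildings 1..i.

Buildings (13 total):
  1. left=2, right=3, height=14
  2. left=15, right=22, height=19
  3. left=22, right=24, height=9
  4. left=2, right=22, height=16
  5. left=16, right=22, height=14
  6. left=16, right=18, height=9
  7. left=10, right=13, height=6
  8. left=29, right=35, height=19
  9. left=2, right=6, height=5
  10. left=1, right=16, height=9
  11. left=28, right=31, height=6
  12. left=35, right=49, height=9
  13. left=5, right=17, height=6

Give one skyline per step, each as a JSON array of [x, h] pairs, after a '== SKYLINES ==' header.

== SKYLINES ==
[[2,14],[3,0]]
[[2,14],[3,0],[15,19],[22,0]]
[[2,14],[3,0],[15,19],[22,9],[24,0]]
[[2,16],[15,19],[22,9],[24,0]]
[[2,16],[15,19],[22,9],[24,0]]
[[2,16],[15,19],[22,9],[24,0]]
[[2,16],[15,19],[22,9],[24,0]]
[[2,16],[15,19],[22,9],[24,0],[29,19],[35,0]]
[[2,16],[15,19],[22,9],[24,0],[29,19],[35,0]]
[[1,9],[2,16],[15,19],[22,9],[24,0],[29,19],[35,0]]
[[1,9],[2,16],[15,19],[22,9],[24,0],[28,6],[29,19],[35,0]]
[[1,9],[2,16],[15,19],[22,9],[24,0],[28,6],[29,19],[35,9],[49,0]]
[[1,9],[2,16],[15,19],[22,9],[24,0],[28,6],[29,19],[35,9],[49,0]]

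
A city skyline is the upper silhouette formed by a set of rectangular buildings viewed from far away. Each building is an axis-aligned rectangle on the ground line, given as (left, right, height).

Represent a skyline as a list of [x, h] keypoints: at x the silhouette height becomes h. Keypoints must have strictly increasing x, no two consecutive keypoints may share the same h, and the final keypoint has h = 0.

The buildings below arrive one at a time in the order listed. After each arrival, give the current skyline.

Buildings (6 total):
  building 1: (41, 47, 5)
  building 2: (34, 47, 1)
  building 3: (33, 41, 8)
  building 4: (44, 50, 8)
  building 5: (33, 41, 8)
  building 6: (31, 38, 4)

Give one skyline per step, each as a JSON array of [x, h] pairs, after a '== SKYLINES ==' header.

== SKYLINES ==
[[41,5],[47,0]]
[[34,1],[41,5],[47,0]]
[[33,8],[41,5],[47,0]]
[[33,8],[41,5],[44,8],[50,0]]
[[33,8],[41,5],[44,8],[50,0]]
[[31,4],[33,8],[41,5],[44,8],[50,0]]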